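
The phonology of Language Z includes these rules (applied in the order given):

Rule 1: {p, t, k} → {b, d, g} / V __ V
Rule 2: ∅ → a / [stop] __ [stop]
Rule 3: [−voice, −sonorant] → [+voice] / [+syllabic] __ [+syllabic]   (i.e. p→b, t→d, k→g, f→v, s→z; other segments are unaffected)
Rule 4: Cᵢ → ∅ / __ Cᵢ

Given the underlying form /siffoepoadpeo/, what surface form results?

sifoeboadabeo

Rule 1 (intervocalic voicing): /p/ is a voiceless stop between vowels /e/ and /o/, so it voices to [b]. /siffoepoadpeo/ → siffoeboadpeo.
Rule 2 (stop-cluster a-epenthesis): /d/ and /p/ form a stop–stop cluster, so [a] is inserted between them. /siffoeboadpeo/ → siffoeboadapeo.
Rule 3 (intervocalic voicing): /p/ is a voiceless obstruent between vowels /a/ and /e/, so it voices to [b]. /siffoeboadapeo/ → siffoeboadabeo.
Rule 4 (degemination): /ff/ is a geminate; the first /f/ deletes. /siffoeboadabeo/ → sifoeboadabeo.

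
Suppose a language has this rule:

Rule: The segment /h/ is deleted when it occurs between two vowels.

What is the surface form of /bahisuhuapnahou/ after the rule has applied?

baisuuapnaou

/h/ occurs between vowels /a/ and /i/, so it deletes.
/h/ occurs between vowels /u/ and /u/, so it deletes.
/h/ occurs between vowels /a/ and /o/, so it deletes.
Surface form: [baisuuapnaou].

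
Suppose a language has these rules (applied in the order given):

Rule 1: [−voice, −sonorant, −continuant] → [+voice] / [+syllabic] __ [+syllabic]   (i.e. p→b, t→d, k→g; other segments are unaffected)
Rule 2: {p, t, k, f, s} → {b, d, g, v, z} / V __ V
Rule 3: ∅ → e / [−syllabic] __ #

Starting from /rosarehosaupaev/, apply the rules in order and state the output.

rozarehozaubaeve

Rule 1 (intervocalic voicing): /p/ is a voiceless stop between vowels /u/ and /a/, so it voices to [b]. /rosarehosaupaev/ → rosarehosaubaev.
Rule 2 (intervocalic voicing): /s/ is a voiceless obstruent between vowels /o/ and /a/, so it voices to [z]. /s/ is a voiceless obstruent between vowels /o/ and /a/, so it voices to [z]. /rosarehosaubaev/ → rozarehozaubaev.
Rule 3 (final e-epenthesis): the form ends in the consonant /v/, so [e] is inserted word-finally. /rozarehozaubaev/ → rozarehozaubaeve.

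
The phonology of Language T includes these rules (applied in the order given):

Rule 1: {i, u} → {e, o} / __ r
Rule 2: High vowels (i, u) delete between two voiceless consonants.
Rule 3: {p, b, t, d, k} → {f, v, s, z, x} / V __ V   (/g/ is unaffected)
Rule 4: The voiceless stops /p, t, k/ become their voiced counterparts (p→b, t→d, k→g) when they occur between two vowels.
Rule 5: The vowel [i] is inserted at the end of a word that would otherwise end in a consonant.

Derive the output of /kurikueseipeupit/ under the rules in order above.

korixueseifeupti

Rule 1 (pre-rhotic lowering): /u/ is a high vowel immediately before /r/, so it lowers to [o]. /kurikueseipeupit/ → korikueseipeupit.
Rule 2 (high vowel syncope): /i/ is a high vowel flanked by voiceless consonants /p/ and /t/, so it deletes. /korikueseipeupit/ → korikueseipeupt.
Rule 3 (intervocalic spirantization): /k/ is a stop between vowels /i/ and /u/, so it spirantizes to the fricative [x]. /p/ is a stop between vowels /i/ and /e/, so it spirantizes to the fricative [f]. /korikueseipeupt/ → korixueseifeupt.
Rule 4 (intervocalic voicing): no segment meets the environment; /korixueseifeupt/ is unchanged.
Rule 5 (final i-epenthesis): the form ends in the consonant /t/, so [i] is inserted word-finally. /korixueseifeupt/ → korixueseifeupti.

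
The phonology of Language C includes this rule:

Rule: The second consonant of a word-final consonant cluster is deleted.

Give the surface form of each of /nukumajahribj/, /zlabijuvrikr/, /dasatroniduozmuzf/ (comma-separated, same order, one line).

nukumajahrib, zlabijuvrik, dasatroniduozmuz

/nukumajahribj/: /j/ is the second consonant of a word-final cluster /bj/, so it deletes. → [nukumajahrib].
/zlabijuvrikr/: /r/ is the second consonant of a word-final cluster /kr/, so it deletes. → [zlabijuvrik].
/dasatroniduozmuzf/: /f/ is the second consonant of a word-final cluster /zf/, so it deletes. → [dasatroniduozmuz].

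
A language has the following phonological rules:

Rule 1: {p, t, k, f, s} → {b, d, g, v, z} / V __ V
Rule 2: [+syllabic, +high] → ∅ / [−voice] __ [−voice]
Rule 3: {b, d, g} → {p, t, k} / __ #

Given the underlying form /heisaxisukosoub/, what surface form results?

Rule 1 (intervocalic voicing): /s/ is a voiceless obstruent between vowels /i/ and /a/, so it voices to [z]. /s/ is a voiceless obstruent between vowels /i/ and /u/, so it voices to [z]. /k/ is a voiceless obstruent between vowels /u/ and /o/, so it voices to [g]. /s/ is a voiceless obstruent between vowels /o/ and /o/, so it voices to [z]. /heisaxisukosoub/ → heizaxizugozoub.
Rule 2 (high vowel syncope): no segment meets the environment; /heizaxizugozoub/ is unchanged.
Rule 3 (final devoicing): /b/ is a voiced stop in word-final position, so it devoices to [p]. /heizaxizugozoub/ → heizaxizugozoup.

heizaxizugozoup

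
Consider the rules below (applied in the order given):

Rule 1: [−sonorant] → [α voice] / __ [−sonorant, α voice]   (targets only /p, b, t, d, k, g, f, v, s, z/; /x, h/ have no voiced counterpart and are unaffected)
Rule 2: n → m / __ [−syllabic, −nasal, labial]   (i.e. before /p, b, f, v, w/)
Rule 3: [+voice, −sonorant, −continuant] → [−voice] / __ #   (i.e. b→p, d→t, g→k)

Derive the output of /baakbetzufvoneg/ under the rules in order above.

Rule 1 (regressive voicing assimilation): /k/ precedes the voiced obstruent /b/, so it voices to [g] by assimilation. /t/ precedes the voiced obstruent /z/, so it voices to [d] by assimilation. /f/ precedes the voiced obstruent /v/, so it voices to [v] by assimilation. /baakbetzufvoneg/ → baagbedzuvvoneg.
Rule 2 (nasal place assimilation): no segment meets the environment; /baagbedzuvvoneg/ is unchanged.
Rule 3 (final devoicing): /g/ is a voiced stop in word-final position, so it devoices to [k]. /baagbedzuvvoneg/ → baagbedzuvvonek.

baagbedzuvvonek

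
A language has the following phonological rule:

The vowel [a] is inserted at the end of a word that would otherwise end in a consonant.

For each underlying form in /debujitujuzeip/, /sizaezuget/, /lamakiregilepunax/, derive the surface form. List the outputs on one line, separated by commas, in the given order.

debujitujuzeipa, sizaezugeta, lamakiregilepunaxa

/debujitujuzeip/: the form ends in the consonant /p/, so [a] is inserted word-finally. → [debujitujuzeipa].
/sizaezuget/: the form ends in the consonant /t/, so [a] is inserted word-finally. → [sizaezugeta].
/lamakiregilepunax/: the form ends in the consonant /x/, so [a] is inserted word-finally. → [lamakiregilepunaxa].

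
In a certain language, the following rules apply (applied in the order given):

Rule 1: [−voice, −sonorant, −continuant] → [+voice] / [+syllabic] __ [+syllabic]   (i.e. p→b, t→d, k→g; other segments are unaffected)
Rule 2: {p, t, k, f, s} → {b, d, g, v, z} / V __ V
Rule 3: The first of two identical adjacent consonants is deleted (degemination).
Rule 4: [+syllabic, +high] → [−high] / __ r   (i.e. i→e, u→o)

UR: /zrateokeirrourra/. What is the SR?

Rule 1 (intervocalic voicing): /t/ is a voiceless stop between vowels /a/ and /e/, so it voices to [d]. /k/ is a voiceless stop between vowels /o/ and /e/, so it voices to [g]. /zrateokeirrourra/ → zradeogeirrourra.
Rule 2 (intervocalic voicing): no segment meets the environment; /zradeogeirrourra/ is unchanged.
Rule 3 (degemination): /rr/ is a geminate; the first /r/ deletes. /rr/ is a geminate; the first /r/ deletes. /zradeogeirrourra/ → zradeogeiroura.
Rule 4 (pre-rhotic lowering): /i/ is a high vowel immediately before /r/, so it lowers to [e]. /u/ is a high vowel immediately before /r/, so it lowers to [o]. /zradeogeiroura/ → zradeogeeroora.

zradeogeeroora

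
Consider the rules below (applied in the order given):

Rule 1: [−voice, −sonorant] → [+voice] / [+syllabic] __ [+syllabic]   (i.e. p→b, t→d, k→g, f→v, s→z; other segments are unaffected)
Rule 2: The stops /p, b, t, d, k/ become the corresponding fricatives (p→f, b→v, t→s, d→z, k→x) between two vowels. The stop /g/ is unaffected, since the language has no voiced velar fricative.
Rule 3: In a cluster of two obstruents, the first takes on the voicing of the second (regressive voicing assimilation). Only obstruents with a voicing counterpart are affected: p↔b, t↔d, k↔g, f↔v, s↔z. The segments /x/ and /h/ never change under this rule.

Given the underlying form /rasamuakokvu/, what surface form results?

Rule 1 (intervocalic voicing): /s/ is a voiceless obstruent between vowels /a/ and /a/, so it voices to [z]. /k/ is a voiceless obstruent between vowels /a/ and /o/, so it voices to [g]. /rasamuakokvu/ → razamuagokvu.
Rule 2 (intervocalic spirantization): no segment meets the environment; /razamuagokvu/ is unchanged.
Rule 3 (regressive voicing assimilation): /k/ precedes the voiced obstruent /v/, so it voices to [g] by assimilation. /razamuagokvu/ → razamuagogvu.

razamuagogvu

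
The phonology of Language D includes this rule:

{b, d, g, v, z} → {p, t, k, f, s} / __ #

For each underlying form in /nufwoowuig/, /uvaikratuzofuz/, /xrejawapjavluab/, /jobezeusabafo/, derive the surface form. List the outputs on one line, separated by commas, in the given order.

nufwoowuik, uvaikratuzofus, xrejawapjavluap, jobezeusabafo

/nufwoowuig/: /g/ is a voiced obstruent in word-final position, so it devoices to [k]. → [nufwoowuik].
/uvaikratuzofuz/: /z/ is a voiced obstruent in word-final position, so it devoices to [s]. → [uvaikratuzofus].
/xrejawapjavluab/: /b/ is a voiced obstruent in word-final position, so it devoices to [p]. → [xrejawapjavluap].
/jobezeusabafo/: the rule's environment is not met; surfaces unchanged as [jobezeusabafo].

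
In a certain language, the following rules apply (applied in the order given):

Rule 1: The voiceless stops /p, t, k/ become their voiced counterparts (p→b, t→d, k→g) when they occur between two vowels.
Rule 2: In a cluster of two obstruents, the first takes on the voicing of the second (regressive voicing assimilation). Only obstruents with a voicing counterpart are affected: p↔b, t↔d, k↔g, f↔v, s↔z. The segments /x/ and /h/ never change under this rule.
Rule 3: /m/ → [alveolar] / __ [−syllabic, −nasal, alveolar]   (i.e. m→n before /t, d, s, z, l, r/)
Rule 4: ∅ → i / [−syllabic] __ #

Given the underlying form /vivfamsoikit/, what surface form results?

Rule 1 (intervocalic voicing): /k/ is a voiceless stop between vowels /i/ and /i/, so it voices to [g]. /vivfamsoikit/ → vivfamsoigit.
Rule 2 (regressive voicing assimilation): /v/ precedes the voiceless obstruent /f/, so it devoices to [f] by assimilation. /vivfamsoigit/ → viffamsoigit.
Rule 3 (nasal place assimilation): /m/ precedes the alveolar consonant /s/, so it assimilates in place to [n]. /viffamsoigit/ → viffansoigit.
Rule 4 (final i-epenthesis): the form ends in the consonant /t/, so [i] is inserted word-finally. /viffansoigit/ → viffansoigiti.

viffansoigiti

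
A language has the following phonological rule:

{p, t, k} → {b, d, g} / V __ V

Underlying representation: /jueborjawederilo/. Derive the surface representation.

jueborjawederilo

No segment of /jueborjawederilo/ meets the structural description of the rule, so the form surfaces unchanged.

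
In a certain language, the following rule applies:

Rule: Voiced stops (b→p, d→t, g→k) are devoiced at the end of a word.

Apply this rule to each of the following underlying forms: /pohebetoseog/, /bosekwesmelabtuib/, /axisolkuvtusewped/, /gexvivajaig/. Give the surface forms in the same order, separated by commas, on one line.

/pohebetoseog/: /g/ is a voiced stop in word-final position, so it devoices to [k]. → [pohebetoseok].
/bosekwesmelabtuib/: /b/ is a voiced stop in word-final position, so it devoices to [p]. → [bosekwesmelabtuip].
/axisolkuvtusewped/: /d/ is a voiced stop in word-final position, so it devoices to [t]. → [axisolkuvtusewpet].
/gexvivajaig/: /g/ is a voiced stop in word-final position, so it devoices to [k]. → [gexvivajaik].

pohebetoseok, bosekwesmelabtuip, axisolkuvtusewpet, gexvivajaik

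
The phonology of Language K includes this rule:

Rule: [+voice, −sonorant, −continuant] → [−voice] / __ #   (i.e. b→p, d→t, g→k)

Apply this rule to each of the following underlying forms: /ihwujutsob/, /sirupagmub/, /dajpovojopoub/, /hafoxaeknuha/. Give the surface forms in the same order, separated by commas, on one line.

/ihwujutsob/: /b/ is a voiced stop in word-final position, so it devoices to [p]. → [ihwujutsop].
/sirupagmub/: /b/ is a voiced stop in word-final position, so it devoices to [p]. → [sirupagmup].
/dajpovojopoub/: /b/ is a voiced stop in word-final position, so it devoices to [p]. → [dajpovojopoup].
/hafoxaeknuha/: the rule's environment is not met; surfaces unchanged as [hafoxaeknuha].

ihwujutsop, sirupagmup, dajpovojopoup, hafoxaeknuha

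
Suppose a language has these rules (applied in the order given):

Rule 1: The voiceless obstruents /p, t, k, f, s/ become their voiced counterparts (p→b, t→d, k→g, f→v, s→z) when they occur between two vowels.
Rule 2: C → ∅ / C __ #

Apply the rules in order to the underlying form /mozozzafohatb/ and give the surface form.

mozozzavohat

Rule 1 (intervocalic voicing): /f/ is a voiceless obstruent between vowels /a/ and /o/, so it voices to [v]. /mozozzafohatb/ → mozozzavohatb.
Rule 2 (final cluster simplification): /b/ is the second consonant of a word-final cluster /tb/, so it deletes. /mozozzavohatb/ → mozozzavohat.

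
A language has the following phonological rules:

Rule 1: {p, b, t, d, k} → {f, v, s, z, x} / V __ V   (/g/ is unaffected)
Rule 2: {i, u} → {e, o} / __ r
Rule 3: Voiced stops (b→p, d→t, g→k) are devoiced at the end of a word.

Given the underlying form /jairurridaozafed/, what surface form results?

jaerorrizaozafet

Rule 1 (intervocalic spirantization): /d/ is a stop between vowels /i/ and /a/, so it spirantizes to the fricative [z]. /jairurridaozafed/ → jairurrizaozafed.
Rule 2 (pre-rhotic lowering): /i/ is a high vowel immediately before /r/, so it lowers to [e]. /u/ is a high vowel immediately before /r/, so it lowers to [o]. /jairurrizaozafed/ → jaerorrizaozafed.
Rule 3 (final devoicing): /d/ is a voiced stop in word-final position, so it devoices to [t]. /jaerorrizaozafed/ → jaerorrizaozafet.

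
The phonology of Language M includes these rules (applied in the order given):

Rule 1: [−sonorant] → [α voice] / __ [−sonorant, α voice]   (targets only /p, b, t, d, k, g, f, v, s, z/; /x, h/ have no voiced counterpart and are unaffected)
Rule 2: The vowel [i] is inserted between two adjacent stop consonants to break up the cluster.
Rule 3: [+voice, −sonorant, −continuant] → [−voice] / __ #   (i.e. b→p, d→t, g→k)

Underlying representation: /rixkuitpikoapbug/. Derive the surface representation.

rixkuitipikoabibuk

Rule 1 (regressive voicing assimilation): /p/ precedes the voiced obstruent /b/, so it voices to [b] by assimilation. /rixkuitpikoapbug/ → rixkuitpikoabbug.
Rule 2 (stop-cluster i-epenthesis): /t/ and /p/ form a stop–stop cluster, so [i] is inserted between them. /b/ and /b/ form a stop–stop cluster, so [i] is inserted between them. /rixkuitpikoabbug/ → rixkuitipikoabibug.
Rule 3 (final devoicing): /g/ is a voiced stop in word-final position, so it devoices to [k]. /rixkuitipikoabibug/ → rixkuitipikoabibuk.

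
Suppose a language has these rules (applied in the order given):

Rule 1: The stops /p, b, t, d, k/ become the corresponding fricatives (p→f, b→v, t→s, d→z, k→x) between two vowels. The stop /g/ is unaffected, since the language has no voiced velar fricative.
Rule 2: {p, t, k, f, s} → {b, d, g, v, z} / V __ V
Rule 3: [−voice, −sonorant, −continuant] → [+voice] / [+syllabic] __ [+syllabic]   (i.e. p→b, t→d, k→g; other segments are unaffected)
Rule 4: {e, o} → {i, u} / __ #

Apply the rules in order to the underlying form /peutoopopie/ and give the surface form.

peuzoovovii

Rule 1 (intervocalic spirantization): /t/ is a stop between vowels /u/ and /o/, so it spirantizes to the fricative [s]. /p/ is a stop between vowels /o/ and /o/, so it spirantizes to the fricative [f]. /p/ is a stop between vowels /o/ and /i/, so it spirantizes to the fricative [f]. /peutoopopie/ → peusoofofie.
Rule 2 (intervocalic voicing): /s/ is a voiceless obstruent between vowels /u/ and /o/, so it voices to [z]. /f/ is a voiceless obstruent between vowels /o/ and /o/, so it voices to [v]. /f/ is a voiceless obstruent between vowels /o/ and /i/, so it voices to [v]. /peusoofofie/ → peuzoovovie.
Rule 3 (intervocalic voicing): no segment meets the environment; /peuzoovovie/ is unchanged.
Rule 4 (final vowel raising): /e/ is a mid vowel in word-final position, so it raises to [i]. /peuzoovovie/ → peuzoovovii.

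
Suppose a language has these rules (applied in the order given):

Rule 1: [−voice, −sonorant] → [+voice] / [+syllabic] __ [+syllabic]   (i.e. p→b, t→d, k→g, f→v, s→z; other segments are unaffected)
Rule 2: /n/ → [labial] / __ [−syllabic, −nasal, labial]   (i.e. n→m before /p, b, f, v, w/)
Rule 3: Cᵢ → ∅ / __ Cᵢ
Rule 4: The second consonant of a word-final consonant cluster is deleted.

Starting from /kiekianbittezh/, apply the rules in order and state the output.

Rule 1 (intervocalic voicing): /k/ is a voiceless obstruent between vowels /e/ and /i/, so it voices to [g]. /kiekianbittezh/ → kiegianbittezh.
Rule 2 (nasal place assimilation): /n/ precedes the labial consonant /b/, so it assimilates in place to [m]. /kiegianbittezh/ → kiegiambittezh.
Rule 3 (degemination): /tt/ is a geminate; the first /t/ deletes. /kiegiambittezh/ → kiegiambitezh.
Rule 4 (final cluster simplification): /h/ is the second consonant of a word-final cluster /zh/, so it deletes. /kiegiambitezh/ → kiegiambitez.

kiegiambitez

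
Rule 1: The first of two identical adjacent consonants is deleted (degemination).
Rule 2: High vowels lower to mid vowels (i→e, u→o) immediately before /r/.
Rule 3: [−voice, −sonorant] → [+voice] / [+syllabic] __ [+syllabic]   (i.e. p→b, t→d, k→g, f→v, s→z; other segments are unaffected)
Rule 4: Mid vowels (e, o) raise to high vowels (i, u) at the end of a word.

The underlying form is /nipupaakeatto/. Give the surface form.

nibubaageadu

Rule 1 (degemination): /tt/ is a geminate; the first /t/ deletes. /nipupaakeatto/ → nipupaakeato.
Rule 2 (pre-rhotic lowering): no segment meets the environment; /nipupaakeato/ is unchanged.
Rule 3 (intervocalic voicing): /p/ is a voiceless obstruent between vowels /i/ and /u/, so it voices to [b]. /p/ is a voiceless obstruent between vowels /u/ and /a/, so it voices to [b]. /k/ is a voiceless obstruent between vowels /a/ and /e/, so it voices to [g]. /t/ is a voiceless obstruent between vowels /a/ and /o/, so it voices to [d]. /nipupaakeato/ → nibubaageado.
Rule 4 (final vowel raising): /o/ is a mid vowel in word-final position, so it raises to [u]. /nibubaageado/ → nibubaageadu.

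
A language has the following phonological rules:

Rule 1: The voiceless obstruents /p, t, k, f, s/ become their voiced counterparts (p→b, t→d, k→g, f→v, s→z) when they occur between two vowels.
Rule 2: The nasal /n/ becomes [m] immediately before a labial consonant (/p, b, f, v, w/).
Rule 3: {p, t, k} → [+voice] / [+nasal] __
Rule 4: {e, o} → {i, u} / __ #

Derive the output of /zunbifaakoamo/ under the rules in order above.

Rule 1 (intervocalic voicing): /f/ is a voiceless obstruent between vowels /i/ and /a/, so it voices to [v]. /k/ is a voiceless obstruent between vowels /a/ and /o/, so it voices to [g]. /zunbifaakoamo/ → zunbivaagoamo.
Rule 2 (nasal place assimilation): /n/ precedes the labial consonant /b/, so it assimilates in place to [m]. /zunbivaagoamo/ → zumbivaagoamo.
Rule 3 (post-nasal voicing): no segment meets the environment; /zumbivaagoamo/ is unchanged.
Rule 4 (final vowel raising): /o/ is a mid vowel in word-final position, so it raises to [u]. /zumbivaagoamo/ → zumbivaagoamu.

zumbivaagoamu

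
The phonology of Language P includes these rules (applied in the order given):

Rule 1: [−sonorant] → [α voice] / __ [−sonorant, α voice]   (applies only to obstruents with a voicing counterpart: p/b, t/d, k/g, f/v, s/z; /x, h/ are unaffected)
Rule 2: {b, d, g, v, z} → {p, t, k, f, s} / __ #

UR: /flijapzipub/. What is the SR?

flijabzipup

Rule 1 (regressive voicing assimilation): /p/ precedes the voiced obstruent /z/, so it voices to [b] by assimilation. /flijapzipub/ → flijabzipub.
Rule 2 (final devoicing): /b/ is a voiced obstruent in word-final position, so it devoices to [p]. /flijabzipub/ → flijabzipup.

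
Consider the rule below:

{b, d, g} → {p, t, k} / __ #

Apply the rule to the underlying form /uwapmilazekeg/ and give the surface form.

uwapmilazekek

/g/ is a voiced stop in word-final position, so it devoices to [k].
Surface form: [uwapmilazekek].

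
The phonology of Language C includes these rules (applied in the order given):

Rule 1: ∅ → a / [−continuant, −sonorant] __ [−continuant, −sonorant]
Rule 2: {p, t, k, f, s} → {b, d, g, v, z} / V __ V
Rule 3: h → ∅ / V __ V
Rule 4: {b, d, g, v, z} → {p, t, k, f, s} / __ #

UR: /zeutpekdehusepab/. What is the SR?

zeudabegadeuzebap

Rule 1 (stop-cluster a-epenthesis): /t/ and /p/ form a stop–stop cluster, so [a] is inserted between them. /k/ and /d/ form a stop–stop cluster, so [a] is inserted between them. /zeutpekdehusepab/ → zeutapekadehusepab.
Rule 2 (intervocalic voicing): /t/ is a voiceless obstruent between vowels /u/ and /a/, so it voices to [d]. /p/ is a voiceless obstruent between vowels /a/ and /e/, so it voices to [b]. /k/ is a voiceless obstruent between vowels /e/ and /a/, so it voices to [g]. /s/ is a voiceless obstruent between vowels /u/ and /e/, so it voices to [z]. /p/ is a voiceless obstruent between vowels /e/ and /a/, so it voices to [b]. /zeutapekadehusepab/ → zeudabegadehuzebab.
Rule 3 (intervocalic h-deletion): /h/ occurs between vowels /e/ and /u/, so it deletes. /zeudabegadehuzebab/ → zeudabegadeuzebab.
Rule 4 (final devoicing): /b/ is a voiced obstruent in word-final position, so it devoices to [p]. /zeudabegadeuzebab/ → zeudabegadeuzebap.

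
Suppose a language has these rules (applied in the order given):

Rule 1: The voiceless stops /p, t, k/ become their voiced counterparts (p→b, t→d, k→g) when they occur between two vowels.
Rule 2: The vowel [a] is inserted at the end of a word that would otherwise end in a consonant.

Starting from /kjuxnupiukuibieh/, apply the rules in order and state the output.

kjuxnubiuguibieha

Rule 1 (intervocalic voicing): /p/ is a voiceless stop between vowels /u/ and /i/, so it voices to [b]. /k/ is a voiceless stop between vowels /u/ and /u/, so it voices to [g]. /kjuxnupiukuibieh/ → kjuxnubiuguibieh.
Rule 2 (final a-epenthesis): the form ends in the consonant /h/, so [a] is inserted word-finally. /kjuxnubiuguibieh/ → kjuxnubiuguibieha.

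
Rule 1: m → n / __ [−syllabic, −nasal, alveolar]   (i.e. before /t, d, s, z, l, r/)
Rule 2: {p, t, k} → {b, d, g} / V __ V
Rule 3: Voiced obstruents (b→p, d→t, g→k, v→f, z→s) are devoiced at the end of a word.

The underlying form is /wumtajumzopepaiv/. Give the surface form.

Rule 1 (nasal place assimilation): /m/ precedes the alveolar consonant /t/, so it assimilates in place to [n]. /m/ precedes the alveolar consonant /z/, so it assimilates in place to [n]. /wumtajumzopepaiv/ → wuntajunzopepaiv.
Rule 2 (intervocalic voicing): /p/ is a voiceless stop between vowels /o/ and /e/, so it voices to [b]. /p/ is a voiceless stop between vowels /e/ and /a/, so it voices to [b]. /wuntajunzopepaiv/ → wuntajunzobebaiv.
Rule 3 (final devoicing): /v/ is a voiced obstruent in word-final position, so it devoices to [f]. /wuntajunzobebaiv/ → wuntajunzobebaif.

wuntajunzobebaif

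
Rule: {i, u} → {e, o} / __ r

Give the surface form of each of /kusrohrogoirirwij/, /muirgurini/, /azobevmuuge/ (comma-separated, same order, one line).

/kusrohrogoirirwij/: /i/ is a high vowel immediately before /r/, so it lowers to [e]. /i/ is a high vowel immediately before /r/, so it lowers to [e]. → [kusrohrogoererwij].
/muirgurini/: /i/ is a high vowel immediately before /r/, so it lowers to [e]. /u/ is a high vowel immediately before /r/, so it lowers to [o]. → [muergorini].
/azobevmuuge/: the rule's environment is not met; surfaces unchanged as [azobevmuuge].

kusrohrogoererwij, muergorini, azobevmuuge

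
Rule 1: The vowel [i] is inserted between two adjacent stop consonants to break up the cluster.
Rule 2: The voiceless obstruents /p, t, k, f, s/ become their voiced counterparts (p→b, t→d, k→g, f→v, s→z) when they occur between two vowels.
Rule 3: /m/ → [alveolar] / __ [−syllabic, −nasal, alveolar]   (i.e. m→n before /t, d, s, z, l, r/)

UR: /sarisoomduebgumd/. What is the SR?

Rule 1 (stop-cluster i-epenthesis): /b/ and /g/ form a stop–stop cluster, so [i] is inserted between them. /sarisoomduebgumd/ → sarisoomduebigumd.
Rule 2 (intervocalic voicing): /s/ is a voiceless obstruent between vowels /i/ and /o/, so it voices to [z]. /sarisoomduebigumd/ → sarizoomduebigumd.
Rule 3 (nasal place assimilation): /m/ precedes the alveolar consonant /d/, so it assimilates in place to [n]. /m/ precedes the alveolar consonant /d/, so it assimilates in place to [n]. /sarizoomduebigumd/ → sarizoonduebigund.

sarizoonduebigund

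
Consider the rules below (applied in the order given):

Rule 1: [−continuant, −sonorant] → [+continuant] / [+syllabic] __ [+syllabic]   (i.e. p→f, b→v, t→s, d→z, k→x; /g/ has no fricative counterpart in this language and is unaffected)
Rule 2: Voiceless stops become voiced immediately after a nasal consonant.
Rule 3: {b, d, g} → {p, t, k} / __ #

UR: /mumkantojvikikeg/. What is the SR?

Rule 1 (intervocalic spirantization): /k/ is a stop between vowels /i/ and /i/, so it spirantizes to the fricative [x]. /k/ is a stop between vowels /i/ and /e/, so it spirantizes to the fricative [x]. /mumkantojvikikeg/ → mumkantojvixixeg.
Rule 2 (post-nasal voicing): /k/ is a voiceless stop immediately after the nasal /m/, so it voices to [g]. /t/ is a voiceless stop immediately after the nasal /n/, so it voices to [d]. /mumkantojvixixeg/ → mumgandojvixixeg.
Rule 3 (final devoicing): /g/ is a voiced stop in word-final position, so it devoices to [k]. /mumgandojvixixeg/ → mumgandojvixixek.

mumgandojvixixek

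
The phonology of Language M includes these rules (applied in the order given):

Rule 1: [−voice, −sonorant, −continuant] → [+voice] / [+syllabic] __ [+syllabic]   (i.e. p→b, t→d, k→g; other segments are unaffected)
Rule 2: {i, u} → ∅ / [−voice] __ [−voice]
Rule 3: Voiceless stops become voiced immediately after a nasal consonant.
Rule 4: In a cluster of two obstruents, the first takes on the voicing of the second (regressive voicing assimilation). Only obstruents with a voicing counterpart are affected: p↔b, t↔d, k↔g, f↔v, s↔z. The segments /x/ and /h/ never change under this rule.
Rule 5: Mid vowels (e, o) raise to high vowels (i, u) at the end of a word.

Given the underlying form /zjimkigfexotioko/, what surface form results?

zjimgikfexodiogu

Rule 1 (intervocalic voicing): /t/ is a voiceless stop between vowels /o/ and /i/, so it voices to [d]. /k/ is a voiceless stop between vowels /o/ and /o/, so it voices to [g]. /zjimkigfexotioko/ → zjimkigfexodiogo.
Rule 2 (high vowel syncope): no segment meets the environment; /zjimkigfexodiogo/ is unchanged.
Rule 3 (post-nasal voicing): /k/ is a voiceless stop immediately after the nasal /m/, so it voices to [g]. /zjimkigfexodiogo/ → zjimgigfexodiogo.
Rule 4 (regressive voicing assimilation): /g/ precedes the voiceless obstruent /f/, so it devoices to [k] by assimilation. /zjimgigfexodiogo/ → zjimgikfexodiogo.
Rule 5 (final vowel raising): /o/ is a mid vowel in word-final position, so it raises to [u]. /zjimgikfexodiogo/ → zjimgikfexodiogu.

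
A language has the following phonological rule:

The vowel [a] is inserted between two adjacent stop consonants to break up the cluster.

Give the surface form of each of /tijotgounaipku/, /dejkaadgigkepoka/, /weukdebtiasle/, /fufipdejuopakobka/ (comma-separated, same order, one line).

tijotagounaipaku, dejkaadagigakepoka, weukadebatiasle, fufipadejuopakobaka

/tijotgounaipku/: /t/ and /g/ form a stop–stop cluster, so [a] is inserted between them. /p/ and /k/ form a stop–stop cluster, so [a] is inserted between them. → [tijotagounaipaku].
/dejkaadgigkepoka/: /d/ and /g/ form a stop–stop cluster, so [a] is inserted between them. /g/ and /k/ form a stop–stop cluster, so [a] is inserted between them. → [dejkaadagigakepoka].
/weukdebtiasle/: /k/ and /d/ form a stop–stop cluster, so [a] is inserted between them. /b/ and /t/ form a stop–stop cluster, so [a] is inserted between them. → [weukadebatiasle].
/fufipdejuopakobka/: /p/ and /d/ form a stop–stop cluster, so [a] is inserted between them. /b/ and /k/ form a stop–stop cluster, so [a] is inserted between them. → [fufipadejuopakobaka].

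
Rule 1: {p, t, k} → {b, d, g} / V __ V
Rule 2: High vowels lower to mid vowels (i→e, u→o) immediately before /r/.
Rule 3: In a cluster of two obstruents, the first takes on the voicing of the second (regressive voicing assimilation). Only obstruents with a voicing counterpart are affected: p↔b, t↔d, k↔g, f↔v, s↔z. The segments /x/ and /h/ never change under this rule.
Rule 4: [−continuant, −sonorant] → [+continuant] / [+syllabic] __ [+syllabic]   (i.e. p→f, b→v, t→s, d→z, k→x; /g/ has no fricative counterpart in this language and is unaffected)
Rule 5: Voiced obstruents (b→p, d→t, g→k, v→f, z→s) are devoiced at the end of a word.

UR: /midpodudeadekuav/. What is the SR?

mitpozuzeazeguaf

Rule 1 (intervocalic voicing): /k/ is a voiceless stop between vowels /e/ and /u/, so it voices to [g]. /midpodudeadekuav/ → midpodudeadeguav.
Rule 2 (pre-rhotic lowering): no segment meets the environment; /midpodudeadeguav/ is unchanged.
Rule 3 (regressive voicing assimilation): /d/ precedes the voiceless obstruent /p/, so it devoices to [t] by assimilation. /midpodudeadeguav/ → mitpodudeadeguav.
Rule 4 (intervocalic spirantization): /d/ is a stop between vowels /o/ and /u/, so it spirantizes to the fricative [z]. /d/ is a stop between vowels /u/ and /e/, so it spirantizes to the fricative [z]. /d/ is a stop between vowels /a/ and /e/, so it spirantizes to the fricative [z]. /mitpodudeadeguav/ → mitpozuzeazeguav.
Rule 5 (final devoicing): /v/ is a voiced obstruent in word-final position, so it devoices to [f]. /mitpozuzeazeguav/ → mitpozuzeazeguaf.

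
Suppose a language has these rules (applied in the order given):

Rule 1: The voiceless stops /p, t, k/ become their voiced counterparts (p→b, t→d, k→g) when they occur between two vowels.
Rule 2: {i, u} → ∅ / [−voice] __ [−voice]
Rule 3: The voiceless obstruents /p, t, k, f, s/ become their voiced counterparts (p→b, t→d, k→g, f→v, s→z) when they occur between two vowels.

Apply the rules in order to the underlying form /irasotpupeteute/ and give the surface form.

Rule 1 (intervocalic voicing): /p/ is a voiceless stop between vowels /u/ and /e/, so it voices to [b]. /t/ is a voiceless stop between vowels /e/ and /e/, so it voices to [d]. /t/ is a voiceless stop between vowels /u/ and /e/, so it voices to [d]. /irasotpupeteute/ → irasotpubedeude.
Rule 2 (high vowel syncope): no segment meets the environment; /irasotpubedeude/ is unchanged.
Rule 3 (intervocalic voicing): /s/ is a voiceless obstruent between vowels /a/ and /o/, so it voices to [z]. /irasotpubedeude/ → irazotpubedeude.

irazotpubedeude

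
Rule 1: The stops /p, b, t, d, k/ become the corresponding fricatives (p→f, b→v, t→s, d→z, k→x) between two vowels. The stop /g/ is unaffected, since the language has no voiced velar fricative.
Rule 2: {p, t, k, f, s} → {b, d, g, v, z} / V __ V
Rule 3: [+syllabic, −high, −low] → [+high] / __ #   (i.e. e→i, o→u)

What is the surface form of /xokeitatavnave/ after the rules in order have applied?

xoxeizazavnavi

Rule 1 (intervocalic spirantization): /k/ is a stop between vowels /o/ and /e/, so it spirantizes to the fricative [x]. /t/ is a stop between vowels /i/ and /a/, so it spirantizes to the fricative [s]. /t/ is a stop between vowels /a/ and /a/, so it spirantizes to the fricative [s]. /xokeitatavnave/ → xoxeisasavnave.
Rule 2 (intervocalic voicing): /s/ is a voiceless obstruent between vowels /i/ and /a/, so it voices to [z]. /s/ is a voiceless obstruent between vowels /a/ and /a/, so it voices to [z]. /xoxeisasavnave/ → xoxeizazavnave.
Rule 3 (final vowel raising): /e/ is a mid vowel in word-final position, so it raises to [i]. /xoxeizazavnave/ → xoxeizazavnavi.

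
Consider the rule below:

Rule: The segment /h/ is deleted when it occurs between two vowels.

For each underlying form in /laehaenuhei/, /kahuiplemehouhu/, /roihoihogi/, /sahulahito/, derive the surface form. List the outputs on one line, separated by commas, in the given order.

laeaenuei, kauiplemeouu, roioiogi, saulaito

/laehaenuhei/: /h/ occurs between vowels /e/ and /a/, so it deletes. /h/ occurs between vowels /u/ and /e/, so it deletes. → [laeaenuei].
/kahuiplemehouhu/: /h/ occurs between vowels /a/ and /u/, so it deletes. /h/ occurs between vowels /e/ and /o/, so it deletes. /h/ occurs between vowels /u/ and /u/, so it deletes. → [kauiplemeouu].
/roihoihogi/: /h/ occurs between vowels /i/ and /o/, so it deletes. /h/ occurs between vowels /i/ and /o/, so it deletes. → [roioiogi].
/sahulahito/: /h/ occurs between vowels /a/ and /u/, so it deletes. /h/ occurs between vowels /a/ and /i/, so it deletes. → [saulaito].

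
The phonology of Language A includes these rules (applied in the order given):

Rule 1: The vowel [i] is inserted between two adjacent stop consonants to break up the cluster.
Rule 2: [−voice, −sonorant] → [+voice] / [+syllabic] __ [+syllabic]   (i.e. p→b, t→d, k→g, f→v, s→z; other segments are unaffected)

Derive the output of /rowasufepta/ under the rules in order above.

Rule 1 (stop-cluster i-epenthesis): /p/ and /t/ form a stop–stop cluster, so [i] is inserted between them. /rowasufepta/ → rowasufepita.
Rule 2 (intervocalic voicing): /s/ is a voiceless obstruent between vowels /a/ and /u/, so it voices to [z]. /f/ is a voiceless obstruent between vowels /u/ and /e/, so it voices to [v]. /p/ is a voiceless obstruent between vowels /e/ and /i/, so it voices to [b]. /t/ is a voiceless obstruent between vowels /i/ and /a/, so it voices to [d]. /rowasufepita/ → rowazuvebida.

rowazuvebida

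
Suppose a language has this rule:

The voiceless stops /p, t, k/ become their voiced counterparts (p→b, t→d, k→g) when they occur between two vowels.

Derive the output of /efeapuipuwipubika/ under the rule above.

/p/ is a voiceless stop between vowels /a/ and /u/, so it voices to [b].
/p/ is a voiceless stop between vowels /i/ and /u/, so it voices to [b].
/p/ is a voiceless stop between vowels /i/ and /u/, so it voices to [b].
/k/ is a voiceless stop between vowels /i/ and /a/, so it voices to [g].
Surface form: [efeabuibuwibubiga].

efeabuibuwibubiga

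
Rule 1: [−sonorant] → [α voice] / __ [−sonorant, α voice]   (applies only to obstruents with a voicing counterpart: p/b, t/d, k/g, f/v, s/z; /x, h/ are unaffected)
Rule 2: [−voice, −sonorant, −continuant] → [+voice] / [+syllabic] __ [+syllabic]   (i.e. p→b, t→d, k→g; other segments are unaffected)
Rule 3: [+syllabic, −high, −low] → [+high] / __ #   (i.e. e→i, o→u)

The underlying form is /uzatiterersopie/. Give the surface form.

Rule 1 (regressive voicing assimilation): no segment meets the environment; /uzatiterersopie/ is unchanged.
Rule 2 (intervocalic voicing): /t/ is a voiceless stop between vowels /a/ and /i/, so it voices to [d]. /t/ is a voiceless stop between vowels /i/ and /e/, so it voices to [d]. /p/ is a voiceless stop between vowels /o/ and /i/, so it voices to [b]. /uzatiterersopie/ → uzadiderersobie.
Rule 3 (final vowel raising): /e/ is a mid vowel in word-final position, so it raises to [i]. /uzadiderersobie/ → uzadiderersobii.

uzadiderersobii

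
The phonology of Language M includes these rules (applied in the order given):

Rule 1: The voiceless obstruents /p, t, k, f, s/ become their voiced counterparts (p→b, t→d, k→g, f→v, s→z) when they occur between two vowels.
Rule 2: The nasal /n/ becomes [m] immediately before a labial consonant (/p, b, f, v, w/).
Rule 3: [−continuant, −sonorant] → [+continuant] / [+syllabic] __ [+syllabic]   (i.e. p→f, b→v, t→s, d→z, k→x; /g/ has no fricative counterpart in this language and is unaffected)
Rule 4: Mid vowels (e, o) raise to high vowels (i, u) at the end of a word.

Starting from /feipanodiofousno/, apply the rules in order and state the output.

Rule 1 (intervocalic voicing): /p/ is a voiceless obstruent between vowels /i/ and /a/, so it voices to [b]. /f/ is a voiceless obstruent between vowels /o/ and /o/, so it voices to [v]. /feipanodiofousno/ → feibanodiovousno.
Rule 2 (nasal place assimilation): no segment meets the environment; /feibanodiovousno/ is unchanged.
Rule 3 (intervocalic spirantization): /b/ is a stop between vowels /i/ and /a/, so it spirantizes to the fricative [v]. /d/ is a stop between vowels /o/ and /i/, so it spirantizes to the fricative [z]. /feibanodiovousno/ → feivanoziovousno.
Rule 4 (final vowel raising): /o/ is a mid vowel in word-final position, so it raises to [u]. /feivanoziovousno/ → feivanoziovousnu.

feivanoziovousnu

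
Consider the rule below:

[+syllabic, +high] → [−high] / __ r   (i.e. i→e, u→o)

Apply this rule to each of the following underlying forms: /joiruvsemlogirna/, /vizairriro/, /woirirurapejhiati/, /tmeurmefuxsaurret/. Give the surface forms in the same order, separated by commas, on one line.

/joiruvsemlogirna/: /i/ is a high vowel immediately before /r/, so it lowers to [e]. /i/ is a high vowel immediately before /r/, so it lowers to [e]. → [joeruvsemlogerna].
/vizairriro/: /i/ is a high vowel immediately before /r/, so it lowers to [e]. /i/ is a high vowel immediately before /r/, so it lowers to [e]. → [vizaerrero].
/woirirurapejhiati/: /i/ is a high vowel immediately before /r/, so it lowers to [e]. /i/ is a high vowel immediately before /r/, so it lowers to [e]. /u/ is a high vowel immediately before /r/, so it lowers to [o]. → [woererorapejhiati].
/tmeurmefuxsaurret/: /u/ is a high vowel immediately before /r/, so it lowers to [o]. /u/ is a high vowel immediately before /r/, so it lowers to [o]. → [tmeormefuxsaorret].

joeruvsemlogerna, vizaerrero, woererorapejhiati, tmeormefuxsaorret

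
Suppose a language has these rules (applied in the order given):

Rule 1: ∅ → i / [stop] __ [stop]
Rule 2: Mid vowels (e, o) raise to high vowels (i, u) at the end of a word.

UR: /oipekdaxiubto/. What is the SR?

oipekidaxiubitu

Rule 1 (stop-cluster i-epenthesis): /k/ and /d/ form a stop–stop cluster, so [i] is inserted between them. /b/ and /t/ form a stop–stop cluster, so [i] is inserted between them. /oipekdaxiubto/ → oipekidaxiubito.
Rule 2 (final vowel raising): /o/ is a mid vowel in word-final position, so it raises to [u]. /oipekidaxiubito/ → oipekidaxiubitu.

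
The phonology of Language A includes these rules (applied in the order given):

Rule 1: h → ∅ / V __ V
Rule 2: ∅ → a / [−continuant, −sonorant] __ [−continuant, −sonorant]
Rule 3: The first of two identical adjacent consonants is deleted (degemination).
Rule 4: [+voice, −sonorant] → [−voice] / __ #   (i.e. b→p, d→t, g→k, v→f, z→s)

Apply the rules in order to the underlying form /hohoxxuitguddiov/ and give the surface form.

hooxuitagudadiof

Rule 1 (intervocalic h-deletion): /h/ occurs between vowels /o/ and /o/, so it deletes. /hohoxxuitguddiov/ → hooxxuitguddiov.
Rule 2 (stop-cluster a-epenthesis): /t/ and /g/ form a stop–stop cluster, so [a] is inserted between them. /d/ and /d/ form a stop–stop cluster, so [a] is inserted between them. /hooxxuitguddiov/ → hooxxuitagudadiov.
Rule 3 (degemination): /xx/ is a geminate; the first /x/ deletes. /hooxxuitagudadiov/ → hooxuitagudadiov.
Rule 4 (final devoicing): /v/ is a voiced obstruent in word-final position, so it devoices to [f]. /hooxuitagudadiov/ → hooxuitagudadiof.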